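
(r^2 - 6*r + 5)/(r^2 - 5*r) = (r - 1)/r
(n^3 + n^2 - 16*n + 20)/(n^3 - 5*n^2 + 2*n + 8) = (n^2 + 3*n - 10)/(n^2 - 3*n - 4)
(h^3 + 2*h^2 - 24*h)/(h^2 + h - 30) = h*(h - 4)/(h - 5)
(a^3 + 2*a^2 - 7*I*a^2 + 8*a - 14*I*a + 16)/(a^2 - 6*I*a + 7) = (a^2 + a*(2 - 8*I) - 16*I)/(a - 7*I)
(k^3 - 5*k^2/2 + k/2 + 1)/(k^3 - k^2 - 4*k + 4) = (k + 1/2)/(k + 2)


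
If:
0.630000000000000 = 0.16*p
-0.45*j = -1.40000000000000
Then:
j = 3.11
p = 3.94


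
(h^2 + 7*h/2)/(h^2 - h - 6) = h*(2*h + 7)/(2*(h^2 - h - 6))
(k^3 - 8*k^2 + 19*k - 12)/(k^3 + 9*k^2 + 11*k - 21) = (k^2 - 7*k + 12)/(k^2 + 10*k + 21)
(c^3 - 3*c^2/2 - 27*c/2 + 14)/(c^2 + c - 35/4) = 2*(c^2 - 5*c + 4)/(2*c - 5)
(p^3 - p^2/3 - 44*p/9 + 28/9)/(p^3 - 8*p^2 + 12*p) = (9*p^2 + 15*p - 14)/(9*p*(p - 6))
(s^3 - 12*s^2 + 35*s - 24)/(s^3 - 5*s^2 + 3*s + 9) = (s^2 - 9*s + 8)/(s^2 - 2*s - 3)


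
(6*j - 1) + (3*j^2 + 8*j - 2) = 3*j^2 + 14*j - 3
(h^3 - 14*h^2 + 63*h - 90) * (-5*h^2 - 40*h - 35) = -5*h^5 + 30*h^4 + 210*h^3 - 1580*h^2 + 1395*h + 3150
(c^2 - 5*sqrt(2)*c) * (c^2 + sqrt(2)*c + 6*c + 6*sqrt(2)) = c^4 - 4*sqrt(2)*c^3 + 6*c^3 - 24*sqrt(2)*c^2 - 10*c^2 - 60*c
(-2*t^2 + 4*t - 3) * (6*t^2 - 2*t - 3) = -12*t^4 + 28*t^3 - 20*t^2 - 6*t + 9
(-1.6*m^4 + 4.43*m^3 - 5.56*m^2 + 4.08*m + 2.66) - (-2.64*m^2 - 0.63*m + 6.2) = -1.6*m^4 + 4.43*m^3 - 2.92*m^2 + 4.71*m - 3.54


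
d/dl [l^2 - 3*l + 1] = 2*l - 3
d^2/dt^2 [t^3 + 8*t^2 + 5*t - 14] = 6*t + 16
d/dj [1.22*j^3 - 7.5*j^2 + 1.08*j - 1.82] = 3.66*j^2 - 15.0*j + 1.08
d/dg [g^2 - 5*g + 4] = 2*g - 5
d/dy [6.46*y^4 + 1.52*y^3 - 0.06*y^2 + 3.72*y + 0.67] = 25.84*y^3 + 4.56*y^2 - 0.12*y + 3.72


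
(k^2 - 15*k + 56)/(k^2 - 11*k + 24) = (k - 7)/(k - 3)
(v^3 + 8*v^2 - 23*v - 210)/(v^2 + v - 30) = v + 7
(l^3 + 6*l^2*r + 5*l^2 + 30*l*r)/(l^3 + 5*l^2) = (l + 6*r)/l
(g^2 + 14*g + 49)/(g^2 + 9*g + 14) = (g + 7)/(g + 2)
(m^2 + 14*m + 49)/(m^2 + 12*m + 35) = (m + 7)/(m + 5)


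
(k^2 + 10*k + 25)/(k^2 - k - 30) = (k + 5)/(k - 6)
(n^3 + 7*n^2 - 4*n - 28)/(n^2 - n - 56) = (n^2 - 4)/(n - 8)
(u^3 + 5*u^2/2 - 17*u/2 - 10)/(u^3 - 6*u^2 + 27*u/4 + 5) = 2*(u^2 + 5*u + 4)/(2*u^2 - 7*u - 4)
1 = 1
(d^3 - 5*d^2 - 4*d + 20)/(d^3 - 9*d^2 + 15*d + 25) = (d^2 - 4)/(d^2 - 4*d - 5)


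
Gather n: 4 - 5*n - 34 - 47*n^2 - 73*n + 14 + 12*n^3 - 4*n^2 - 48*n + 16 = 12*n^3 - 51*n^2 - 126*n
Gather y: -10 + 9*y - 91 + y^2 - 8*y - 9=y^2 + y - 110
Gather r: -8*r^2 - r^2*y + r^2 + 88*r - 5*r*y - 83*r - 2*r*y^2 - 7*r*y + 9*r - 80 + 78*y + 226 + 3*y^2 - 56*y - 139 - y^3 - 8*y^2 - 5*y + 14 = r^2*(-y - 7) + r*(-2*y^2 - 12*y + 14) - y^3 - 5*y^2 + 17*y + 21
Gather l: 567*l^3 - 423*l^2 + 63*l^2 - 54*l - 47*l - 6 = 567*l^3 - 360*l^2 - 101*l - 6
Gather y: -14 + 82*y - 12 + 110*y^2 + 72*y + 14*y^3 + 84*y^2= 14*y^3 + 194*y^2 + 154*y - 26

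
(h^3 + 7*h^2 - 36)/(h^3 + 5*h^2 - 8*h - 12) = (h + 3)/(h + 1)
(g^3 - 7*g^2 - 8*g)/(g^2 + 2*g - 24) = g*(g^2 - 7*g - 8)/(g^2 + 2*g - 24)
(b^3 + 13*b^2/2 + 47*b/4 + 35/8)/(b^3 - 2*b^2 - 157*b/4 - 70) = (b + 1/2)/(b - 8)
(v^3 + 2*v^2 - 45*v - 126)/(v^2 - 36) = (v^2 - 4*v - 21)/(v - 6)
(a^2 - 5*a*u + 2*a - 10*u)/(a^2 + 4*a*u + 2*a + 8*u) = (a - 5*u)/(a + 4*u)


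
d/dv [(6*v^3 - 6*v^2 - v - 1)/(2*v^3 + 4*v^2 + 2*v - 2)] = (18*v^4 + 14*v^3 - 19*v^2 + 16*v + 2)/(2*(v^6 + 4*v^5 + 6*v^4 + 2*v^3 - 3*v^2 - 2*v + 1))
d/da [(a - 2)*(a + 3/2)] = 2*a - 1/2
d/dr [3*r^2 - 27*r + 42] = 6*r - 27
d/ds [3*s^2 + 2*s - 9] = 6*s + 2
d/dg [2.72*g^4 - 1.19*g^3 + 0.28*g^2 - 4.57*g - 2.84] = 10.88*g^3 - 3.57*g^2 + 0.56*g - 4.57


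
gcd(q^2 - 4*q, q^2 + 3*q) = q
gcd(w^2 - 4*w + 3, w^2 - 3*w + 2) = w - 1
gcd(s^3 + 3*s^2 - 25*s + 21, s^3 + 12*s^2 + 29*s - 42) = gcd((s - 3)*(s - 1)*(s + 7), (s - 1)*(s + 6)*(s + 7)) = s^2 + 6*s - 7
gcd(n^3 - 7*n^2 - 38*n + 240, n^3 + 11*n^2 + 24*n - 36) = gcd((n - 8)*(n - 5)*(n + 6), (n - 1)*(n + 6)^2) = n + 6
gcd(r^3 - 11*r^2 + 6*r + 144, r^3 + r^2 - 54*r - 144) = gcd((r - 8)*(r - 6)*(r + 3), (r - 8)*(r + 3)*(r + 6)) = r^2 - 5*r - 24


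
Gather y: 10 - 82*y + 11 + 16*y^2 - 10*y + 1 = 16*y^2 - 92*y + 22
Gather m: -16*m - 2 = -16*m - 2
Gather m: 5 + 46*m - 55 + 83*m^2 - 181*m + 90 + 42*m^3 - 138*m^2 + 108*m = 42*m^3 - 55*m^2 - 27*m + 40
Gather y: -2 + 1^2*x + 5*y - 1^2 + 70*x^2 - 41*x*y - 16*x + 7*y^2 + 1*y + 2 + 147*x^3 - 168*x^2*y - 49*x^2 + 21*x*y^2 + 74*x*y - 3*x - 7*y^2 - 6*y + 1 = 147*x^3 + 21*x^2 + 21*x*y^2 - 18*x + y*(-168*x^2 + 33*x)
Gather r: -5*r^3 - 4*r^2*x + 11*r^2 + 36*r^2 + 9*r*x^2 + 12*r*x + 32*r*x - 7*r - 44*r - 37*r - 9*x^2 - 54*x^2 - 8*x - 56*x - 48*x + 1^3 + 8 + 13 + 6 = -5*r^3 + r^2*(47 - 4*x) + r*(9*x^2 + 44*x - 88) - 63*x^2 - 112*x + 28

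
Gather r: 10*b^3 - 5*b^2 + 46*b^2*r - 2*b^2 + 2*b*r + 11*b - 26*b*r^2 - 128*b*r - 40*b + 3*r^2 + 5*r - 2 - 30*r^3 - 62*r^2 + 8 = 10*b^3 - 7*b^2 - 29*b - 30*r^3 + r^2*(-26*b - 59) + r*(46*b^2 - 126*b + 5) + 6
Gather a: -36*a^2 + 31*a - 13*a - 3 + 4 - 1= -36*a^2 + 18*a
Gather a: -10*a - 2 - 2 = -10*a - 4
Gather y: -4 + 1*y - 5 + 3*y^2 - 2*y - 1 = 3*y^2 - y - 10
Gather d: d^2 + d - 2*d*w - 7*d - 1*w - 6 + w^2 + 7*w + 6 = d^2 + d*(-2*w - 6) + w^2 + 6*w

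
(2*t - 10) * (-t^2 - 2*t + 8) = -2*t^3 + 6*t^2 + 36*t - 80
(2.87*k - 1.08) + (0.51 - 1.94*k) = 0.93*k - 0.57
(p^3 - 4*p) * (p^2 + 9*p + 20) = p^5 + 9*p^4 + 16*p^3 - 36*p^2 - 80*p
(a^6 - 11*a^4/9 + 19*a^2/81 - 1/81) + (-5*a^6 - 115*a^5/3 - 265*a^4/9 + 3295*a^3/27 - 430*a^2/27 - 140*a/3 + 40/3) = -4*a^6 - 115*a^5/3 - 92*a^4/3 + 3295*a^3/27 - 1271*a^2/81 - 140*a/3 + 1079/81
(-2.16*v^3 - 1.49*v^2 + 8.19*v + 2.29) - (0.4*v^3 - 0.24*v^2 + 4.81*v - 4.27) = -2.56*v^3 - 1.25*v^2 + 3.38*v + 6.56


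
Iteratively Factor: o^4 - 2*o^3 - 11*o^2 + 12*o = (o + 3)*(o^3 - 5*o^2 + 4*o) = (o - 4)*(o + 3)*(o^2 - o) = o*(o - 4)*(o + 3)*(o - 1)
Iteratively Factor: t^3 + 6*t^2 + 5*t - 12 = (t + 3)*(t^2 + 3*t - 4) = (t + 3)*(t + 4)*(t - 1)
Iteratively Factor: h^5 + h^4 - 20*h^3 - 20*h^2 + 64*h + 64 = (h + 4)*(h^4 - 3*h^3 - 8*h^2 + 12*h + 16) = (h - 4)*(h + 4)*(h^3 + h^2 - 4*h - 4) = (h - 4)*(h - 2)*(h + 4)*(h^2 + 3*h + 2) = (h - 4)*(h - 2)*(h + 1)*(h + 4)*(h + 2)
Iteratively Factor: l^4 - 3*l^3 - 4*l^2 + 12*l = (l - 2)*(l^3 - l^2 - 6*l) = l*(l - 2)*(l^2 - l - 6) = l*(l - 3)*(l - 2)*(l + 2)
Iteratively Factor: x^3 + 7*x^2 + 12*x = (x + 4)*(x^2 + 3*x) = x*(x + 4)*(x + 3)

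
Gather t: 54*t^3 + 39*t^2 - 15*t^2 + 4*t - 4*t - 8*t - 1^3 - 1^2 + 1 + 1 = 54*t^3 + 24*t^2 - 8*t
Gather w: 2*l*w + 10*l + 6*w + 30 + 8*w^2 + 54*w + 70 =10*l + 8*w^2 + w*(2*l + 60) + 100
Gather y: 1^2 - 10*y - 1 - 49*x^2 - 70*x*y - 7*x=-49*x^2 - 7*x + y*(-70*x - 10)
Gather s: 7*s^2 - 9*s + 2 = 7*s^2 - 9*s + 2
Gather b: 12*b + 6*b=18*b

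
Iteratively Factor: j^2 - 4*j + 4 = (j - 2)*(j - 2)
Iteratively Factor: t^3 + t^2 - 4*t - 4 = (t - 2)*(t^2 + 3*t + 2) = (t - 2)*(t + 2)*(t + 1)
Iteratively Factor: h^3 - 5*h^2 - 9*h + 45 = (h - 3)*(h^2 - 2*h - 15) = (h - 3)*(h + 3)*(h - 5)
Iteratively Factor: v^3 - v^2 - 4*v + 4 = (v - 2)*(v^2 + v - 2) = (v - 2)*(v + 2)*(v - 1)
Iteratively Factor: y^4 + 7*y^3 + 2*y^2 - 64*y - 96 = (y + 2)*(y^3 + 5*y^2 - 8*y - 48) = (y + 2)*(y + 4)*(y^2 + y - 12) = (y + 2)*(y + 4)^2*(y - 3)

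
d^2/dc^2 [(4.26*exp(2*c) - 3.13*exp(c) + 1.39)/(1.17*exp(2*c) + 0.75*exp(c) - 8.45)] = (7.105427357601e-15*exp(5*c) - 8.022807*exp(4*c) + 181.219869*exp(3*c) - 263.002545*exp(2*c) + 1252.61304*exp(c) - 214.6807)*exp(c)/(1.601613*exp(6*c) + 3.080025*exp(5*c) - 32.72724*exp(4*c) - 44.067375*exp(3*c) + 236.3634*exp(2*c) + 160.655625*exp(c) - 603.351125)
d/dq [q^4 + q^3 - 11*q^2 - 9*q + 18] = 4*q^3 + 3*q^2 - 22*q - 9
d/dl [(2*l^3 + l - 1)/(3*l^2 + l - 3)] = (-(6*l + 1)*(2*l^3 + l - 1) + (6*l^2 + 1)*(3*l^2 + l - 3))/(3*l^2 + l - 3)^2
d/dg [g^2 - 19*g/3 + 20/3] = 2*g - 19/3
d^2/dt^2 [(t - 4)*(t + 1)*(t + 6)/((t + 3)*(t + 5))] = 6*(t^3 + 51*t^2 + 363*t + 713)/(t^6 + 24*t^5 + 237*t^4 + 1232*t^3 + 3555*t^2 + 5400*t + 3375)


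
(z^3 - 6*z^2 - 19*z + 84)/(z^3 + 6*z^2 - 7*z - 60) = (z - 7)/(z + 5)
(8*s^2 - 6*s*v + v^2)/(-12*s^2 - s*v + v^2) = (-2*s + v)/(3*s + v)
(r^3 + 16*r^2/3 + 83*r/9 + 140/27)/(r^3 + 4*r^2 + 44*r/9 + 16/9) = (9*r^2 + 36*r + 35)/(3*(3*r^2 + 8*r + 4))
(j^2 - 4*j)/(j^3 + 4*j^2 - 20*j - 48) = j/(j^2 + 8*j + 12)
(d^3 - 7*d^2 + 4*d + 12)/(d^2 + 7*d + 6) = (d^2 - 8*d + 12)/(d + 6)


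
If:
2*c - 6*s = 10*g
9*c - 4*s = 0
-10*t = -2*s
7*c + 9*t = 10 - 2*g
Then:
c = 8/7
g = -46/35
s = 18/7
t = 18/35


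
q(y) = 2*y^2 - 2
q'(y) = 4*y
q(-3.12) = 17.47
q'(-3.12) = -12.48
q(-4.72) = 42.56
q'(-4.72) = -18.88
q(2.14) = 7.16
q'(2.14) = 8.56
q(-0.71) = -0.99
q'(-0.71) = -2.84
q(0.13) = -1.97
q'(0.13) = 0.52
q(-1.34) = 1.59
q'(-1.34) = -5.36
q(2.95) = 15.40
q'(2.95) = 11.80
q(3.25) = 19.12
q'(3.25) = 13.00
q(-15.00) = 448.00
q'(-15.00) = -60.00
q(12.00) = 286.00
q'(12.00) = 48.00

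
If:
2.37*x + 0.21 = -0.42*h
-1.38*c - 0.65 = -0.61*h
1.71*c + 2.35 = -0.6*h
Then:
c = -0.97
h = -1.14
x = 0.11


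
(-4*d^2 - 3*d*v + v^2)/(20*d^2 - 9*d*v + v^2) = (d + v)/(-5*d + v)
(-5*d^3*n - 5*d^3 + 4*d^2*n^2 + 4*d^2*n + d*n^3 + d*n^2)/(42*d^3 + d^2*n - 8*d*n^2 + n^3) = d*(-5*d^2*n - 5*d^2 + 4*d*n^2 + 4*d*n + n^3 + n^2)/(42*d^3 + d^2*n - 8*d*n^2 + n^3)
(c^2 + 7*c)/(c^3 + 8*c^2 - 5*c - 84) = c/(c^2 + c - 12)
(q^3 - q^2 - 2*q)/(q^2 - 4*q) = (q^2 - q - 2)/(q - 4)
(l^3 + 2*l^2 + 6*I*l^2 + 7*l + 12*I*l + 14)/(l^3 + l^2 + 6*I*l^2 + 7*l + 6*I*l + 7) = (l + 2)/(l + 1)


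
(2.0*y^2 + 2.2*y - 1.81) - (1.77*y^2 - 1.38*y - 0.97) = 0.23*y^2 + 3.58*y - 0.84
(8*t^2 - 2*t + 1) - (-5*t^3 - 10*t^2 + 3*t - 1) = 5*t^3 + 18*t^2 - 5*t + 2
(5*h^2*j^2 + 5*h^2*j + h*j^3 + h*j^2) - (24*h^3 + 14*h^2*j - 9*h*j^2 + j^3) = -24*h^3 + 5*h^2*j^2 - 9*h^2*j + h*j^3 + 10*h*j^2 - j^3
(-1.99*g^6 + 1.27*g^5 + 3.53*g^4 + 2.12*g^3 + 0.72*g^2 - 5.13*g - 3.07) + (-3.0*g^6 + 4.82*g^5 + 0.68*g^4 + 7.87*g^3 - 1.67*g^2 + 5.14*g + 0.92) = -4.99*g^6 + 6.09*g^5 + 4.21*g^4 + 9.99*g^3 - 0.95*g^2 + 0.00999999999999979*g - 2.15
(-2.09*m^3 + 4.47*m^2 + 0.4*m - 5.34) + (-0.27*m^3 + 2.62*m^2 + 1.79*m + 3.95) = -2.36*m^3 + 7.09*m^2 + 2.19*m - 1.39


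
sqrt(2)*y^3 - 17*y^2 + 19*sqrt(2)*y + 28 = (y - 7*sqrt(2))*(y - 2*sqrt(2))*(sqrt(2)*y + 1)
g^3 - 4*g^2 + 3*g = g*(g - 3)*(g - 1)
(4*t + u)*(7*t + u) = 28*t^2 + 11*t*u + u^2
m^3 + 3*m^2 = m^2*(m + 3)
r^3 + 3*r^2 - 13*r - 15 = (r - 3)*(r + 1)*(r + 5)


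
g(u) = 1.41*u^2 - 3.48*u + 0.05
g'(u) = 2.82*u - 3.48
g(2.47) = 0.06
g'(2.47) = 3.49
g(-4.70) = 47.55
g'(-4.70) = -16.73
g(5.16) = 19.64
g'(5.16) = 11.07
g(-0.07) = 0.30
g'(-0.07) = -3.68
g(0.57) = -1.48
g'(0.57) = -1.87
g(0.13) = -0.38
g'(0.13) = -3.11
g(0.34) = -0.97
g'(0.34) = -2.52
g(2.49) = 0.13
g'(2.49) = 3.54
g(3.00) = 2.30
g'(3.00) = 4.98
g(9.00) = 82.94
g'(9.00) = 21.90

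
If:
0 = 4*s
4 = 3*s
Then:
No Solution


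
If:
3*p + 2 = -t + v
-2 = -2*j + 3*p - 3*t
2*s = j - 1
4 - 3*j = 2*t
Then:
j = 2 - v/4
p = 5*v/24 - 1/3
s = 1/2 - v/8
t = 3*v/8 - 1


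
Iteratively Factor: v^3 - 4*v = (v + 2)*(v^2 - 2*v) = (v - 2)*(v + 2)*(v)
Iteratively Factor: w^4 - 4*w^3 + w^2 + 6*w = (w)*(w^3 - 4*w^2 + w + 6) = w*(w - 2)*(w^2 - 2*w - 3) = w*(w - 2)*(w + 1)*(w - 3)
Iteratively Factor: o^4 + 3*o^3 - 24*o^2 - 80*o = (o)*(o^3 + 3*o^2 - 24*o - 80) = o*(o - 5)*(o^2 + 8*o + 16) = o*(o - 5)*(o + 4)*(o + 4)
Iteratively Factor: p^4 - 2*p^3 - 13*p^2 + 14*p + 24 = (p - 2)*(p^3 - 13*p - 12) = (p - 2)*(p + 3)*(p^2 - 3*p - 4) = (p - 4)*(p - 2)*(p + 3)*(p + 1)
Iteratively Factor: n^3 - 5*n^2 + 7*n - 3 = (n - 1)*(n^2 - 4*n + 3) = (n - 1)^2*(n - 3)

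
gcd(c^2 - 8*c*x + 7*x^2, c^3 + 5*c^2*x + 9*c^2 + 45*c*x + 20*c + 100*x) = 1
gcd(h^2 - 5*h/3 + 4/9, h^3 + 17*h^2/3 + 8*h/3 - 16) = h - 4/3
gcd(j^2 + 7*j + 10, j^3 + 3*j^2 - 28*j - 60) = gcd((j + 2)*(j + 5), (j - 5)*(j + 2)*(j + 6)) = j + 2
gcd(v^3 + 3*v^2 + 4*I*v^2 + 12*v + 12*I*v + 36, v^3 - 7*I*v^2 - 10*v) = v - 2*I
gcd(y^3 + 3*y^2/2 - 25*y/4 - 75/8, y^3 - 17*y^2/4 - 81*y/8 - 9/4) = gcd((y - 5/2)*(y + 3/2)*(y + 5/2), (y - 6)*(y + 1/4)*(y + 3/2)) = y + 3/2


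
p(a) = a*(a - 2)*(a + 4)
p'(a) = a*(a - 2) + a*(a + 4) + (a - 2)*(a + 4)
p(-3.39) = 11.15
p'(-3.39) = 12.92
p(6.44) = 298.52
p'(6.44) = 142.18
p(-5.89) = -87.83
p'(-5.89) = 72.52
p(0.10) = -0.78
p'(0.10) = -7.57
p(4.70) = 110.40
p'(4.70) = 77.07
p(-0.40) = 3.46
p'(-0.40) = -9.12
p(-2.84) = 15.94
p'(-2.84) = 4.84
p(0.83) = -4.69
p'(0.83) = -2.61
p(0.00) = 0.00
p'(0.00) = -8.00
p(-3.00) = 15.00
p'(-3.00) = 7.00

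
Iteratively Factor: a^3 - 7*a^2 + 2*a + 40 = (a + 2)*(a^2 - 9*a + 20) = (a - 4)*(a + 2)*(a - 5)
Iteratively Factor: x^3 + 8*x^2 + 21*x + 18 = (x + 3)*(x^2 + 5*x + 6) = (x + 3)^2*(x + 2)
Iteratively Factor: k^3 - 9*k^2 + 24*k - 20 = (k - 2)*(k^2 - 7*k + 10) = (k - 2)^2*(k - 5)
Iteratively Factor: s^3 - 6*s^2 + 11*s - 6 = (s - 2)*(s^2 - 4*s + 3) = (s - 2)*(s - 1)*(s - 3)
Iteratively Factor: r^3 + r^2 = (r + 1)*(r^2) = r*(r + 1)*(r)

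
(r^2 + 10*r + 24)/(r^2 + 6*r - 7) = (r^2 + 10*r + 24)/(r^2 + 6*r - 7)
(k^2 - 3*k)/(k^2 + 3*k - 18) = k/(k + 6)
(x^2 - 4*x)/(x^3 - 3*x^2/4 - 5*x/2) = 4*(4 - x)/(-4*x^2 + 3*x + 10)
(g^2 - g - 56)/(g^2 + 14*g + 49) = (g - 8)/(g + 7)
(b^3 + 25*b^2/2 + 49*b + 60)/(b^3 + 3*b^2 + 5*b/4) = 2*(b^2 + 10*b + 24)/(b*(2*b + 1))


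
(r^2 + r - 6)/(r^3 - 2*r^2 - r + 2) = (r + 3)/(r^2 - 1)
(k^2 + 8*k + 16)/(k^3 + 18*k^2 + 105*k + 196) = (k + 4)/(k^2 + 14*k + 49)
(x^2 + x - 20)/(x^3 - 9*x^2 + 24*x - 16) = (x + 5)/(x^2 - 5*x + 4)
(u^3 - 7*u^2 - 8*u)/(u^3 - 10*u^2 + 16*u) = (u + 1)/(u - 2)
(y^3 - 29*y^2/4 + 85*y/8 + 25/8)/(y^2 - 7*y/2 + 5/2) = (4*y^2 - 19*y - 5)/(4*(y - 1))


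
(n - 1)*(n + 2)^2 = n^3 + 3*n^2 - 4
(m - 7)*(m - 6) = m^2 - 13*m + 42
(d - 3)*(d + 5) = d^2 + 2*d - 15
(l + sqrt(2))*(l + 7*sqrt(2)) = l^2 + 8*sqrt(2)*l + 14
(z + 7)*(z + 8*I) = z^2 + 7*z + 8*I*z + 56*I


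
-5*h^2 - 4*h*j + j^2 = (-5*h + j)*(h + j)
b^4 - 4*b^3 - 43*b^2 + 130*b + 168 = (b - 7)*(b - 4)*(b + 1)*(b + 6)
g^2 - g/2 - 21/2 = (g - 7/2)*(g + 3)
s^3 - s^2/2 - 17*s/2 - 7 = (s - 7/2)*(s + 1)*(s + 2)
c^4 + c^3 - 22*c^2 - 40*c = c*(c - 5)*(c + 2)*(c + 4)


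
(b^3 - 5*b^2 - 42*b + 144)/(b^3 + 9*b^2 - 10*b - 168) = (b^2 - 11*b + 24)/(b^2 + 3*b - 28)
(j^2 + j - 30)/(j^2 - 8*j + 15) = (j + 6)/(j - 3)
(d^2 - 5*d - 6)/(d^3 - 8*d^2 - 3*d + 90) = (d + 1)/(d^2 - 2*d - 15)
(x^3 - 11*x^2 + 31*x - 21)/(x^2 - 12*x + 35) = (x^2 - 4*x + 3)/(x - 5)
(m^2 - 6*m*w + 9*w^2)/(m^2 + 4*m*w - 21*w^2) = (m - 3*w)/(m + 7*w)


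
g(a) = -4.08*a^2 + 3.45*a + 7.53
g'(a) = 3.45 - 8.16*a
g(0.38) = 8.25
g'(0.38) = 0.35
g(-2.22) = -20.24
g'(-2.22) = 21.57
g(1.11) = 6.33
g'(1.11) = -5.61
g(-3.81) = -64.84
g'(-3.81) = 34.54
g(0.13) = 7.91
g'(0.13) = 2.39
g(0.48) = 8.25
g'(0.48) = -0.47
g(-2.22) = -20.24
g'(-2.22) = 21.57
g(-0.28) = 6.24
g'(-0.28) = 5.73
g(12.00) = -538.59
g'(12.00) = -94.47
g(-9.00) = -354.00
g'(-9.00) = 76.89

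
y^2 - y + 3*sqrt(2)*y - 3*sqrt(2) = (y - 1)*(y + 3*sqrt(2))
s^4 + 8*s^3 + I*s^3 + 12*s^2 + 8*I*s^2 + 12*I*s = s*(s + 2)*(s + 6)*(s + I)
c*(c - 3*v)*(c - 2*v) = c^3 - 5*c^2*v + 6*c*v^2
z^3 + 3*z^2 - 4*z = z*(z - 1)*(z + 4)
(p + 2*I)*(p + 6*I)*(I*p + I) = I*p^3 - 8*p^2 + I*p^2 - 8*p - 12*I*p - 12*I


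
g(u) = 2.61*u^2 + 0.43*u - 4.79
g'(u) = 5.22*u + 0.43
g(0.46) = -4.04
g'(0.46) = 2.83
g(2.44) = 11.80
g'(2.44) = 13.17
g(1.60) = 2.58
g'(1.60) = 8.78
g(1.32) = 0.33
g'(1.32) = 7.32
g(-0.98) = -2.70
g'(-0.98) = -4.69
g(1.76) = 4.05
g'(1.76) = 9.62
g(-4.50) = 46.13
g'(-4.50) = -23.06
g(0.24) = -4.54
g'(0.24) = 1.68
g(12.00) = 376.21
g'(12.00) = 63.07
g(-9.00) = 202.75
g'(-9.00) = -46.55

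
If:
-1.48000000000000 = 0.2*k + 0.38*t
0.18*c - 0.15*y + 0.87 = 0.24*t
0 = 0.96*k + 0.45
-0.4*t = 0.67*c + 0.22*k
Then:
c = 2.33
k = -0.47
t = -3.65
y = 14.44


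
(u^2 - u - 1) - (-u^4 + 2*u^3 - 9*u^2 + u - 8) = u^4 - 2*u^3 + 10*u^2 - 2*u + 7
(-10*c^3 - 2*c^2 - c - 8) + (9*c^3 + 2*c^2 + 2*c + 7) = -c^3 + c - 1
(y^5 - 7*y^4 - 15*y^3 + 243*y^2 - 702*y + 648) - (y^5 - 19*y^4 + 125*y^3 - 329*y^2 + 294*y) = 12*y^4 - 140*y^3 + 572*y^2 - 996*y + 648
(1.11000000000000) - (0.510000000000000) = 0.600000000000000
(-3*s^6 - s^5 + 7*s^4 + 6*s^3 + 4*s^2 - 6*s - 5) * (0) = 0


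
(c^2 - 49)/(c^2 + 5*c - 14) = (c - 7)/(c - 2)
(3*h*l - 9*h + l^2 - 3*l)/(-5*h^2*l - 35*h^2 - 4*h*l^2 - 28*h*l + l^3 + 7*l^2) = (-3*h*l + 9*h - l^2 + 3*l)/(5*h^2*l + 35*h^2 + 4*h*l^2 + 28*h*l - l^3 - 7*l^2)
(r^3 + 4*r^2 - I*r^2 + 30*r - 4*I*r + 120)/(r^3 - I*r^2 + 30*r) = (r + 4)/r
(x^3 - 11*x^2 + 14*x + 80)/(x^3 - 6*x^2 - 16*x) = (x - 5)/x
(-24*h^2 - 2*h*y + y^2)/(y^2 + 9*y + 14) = (-24*h^2 - 2*h*y + y^2)/(y^2 + 9*y + 14)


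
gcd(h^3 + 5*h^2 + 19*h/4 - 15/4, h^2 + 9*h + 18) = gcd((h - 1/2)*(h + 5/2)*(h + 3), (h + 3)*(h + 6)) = h + 3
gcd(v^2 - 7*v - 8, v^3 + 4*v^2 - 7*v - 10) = v + 1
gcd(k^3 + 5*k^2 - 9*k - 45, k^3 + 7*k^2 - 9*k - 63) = k^2 - 9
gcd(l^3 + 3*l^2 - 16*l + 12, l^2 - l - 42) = l + 6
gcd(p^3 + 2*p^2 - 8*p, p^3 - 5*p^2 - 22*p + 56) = p^2 + 2*p - 8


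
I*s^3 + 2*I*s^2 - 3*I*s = s*(s + 3)*(I*s - I)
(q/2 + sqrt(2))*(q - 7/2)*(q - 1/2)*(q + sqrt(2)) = q^4/2 - 2*q^3 + 3*sqrt(2)*q^3/2 - 6*sqrt(2)*q^2 + 23*q^2/8 - 8*q + 21*sqrt(2)*q/8 + 7/2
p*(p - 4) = p^2 - 4*p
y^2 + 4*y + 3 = (y + 1)*(y + 3)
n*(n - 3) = n^2 - 3*n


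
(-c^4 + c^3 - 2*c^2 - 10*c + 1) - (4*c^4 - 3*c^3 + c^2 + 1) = -5*c^4 + 4*c^3 - 3*c^2 - 10*c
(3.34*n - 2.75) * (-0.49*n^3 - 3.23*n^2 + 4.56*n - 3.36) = -1.6366*n^4 - 9.4407*n^3 + 24.1129*n^2 - 23.7624*n + 9.24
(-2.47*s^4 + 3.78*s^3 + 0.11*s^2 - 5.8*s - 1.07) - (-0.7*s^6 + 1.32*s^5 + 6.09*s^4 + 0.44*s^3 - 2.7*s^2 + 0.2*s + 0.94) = 0.7*s^6 - 1.32*s^5 - 8.56*s^4 + 3.34*s^3 + 2.81*s^2 - 6.0*s - 2.01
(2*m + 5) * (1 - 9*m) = -18*m^2 - 43*m + 5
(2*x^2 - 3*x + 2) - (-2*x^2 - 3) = 4*x^2 - 3*x + 5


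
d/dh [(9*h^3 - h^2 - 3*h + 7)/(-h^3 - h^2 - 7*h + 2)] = (-10*h^4 - 132*h^3 + 79*h^2 + 10*h + 43)/(h^6 + 2*h^5 + 15*h^4 + 10*h^3 + 45*h^2 - 28*h + 4)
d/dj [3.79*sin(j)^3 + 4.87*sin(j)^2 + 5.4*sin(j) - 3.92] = (11.37*sin(j)^2 + 9.74*sin(j) + 5.4)*cos(j)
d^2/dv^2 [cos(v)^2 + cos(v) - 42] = -cos(v) - 2*cos(2*v)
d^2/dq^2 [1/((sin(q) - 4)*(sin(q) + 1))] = (-4*sin(q)^3 + 13*sin(q)^2 - 32*sin(q) + 26)/((sin(q) - 4)^3*(sin(q) + 1)^2)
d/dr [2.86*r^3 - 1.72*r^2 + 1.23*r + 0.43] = 8.58*r^2 - 3.44*r + 1.23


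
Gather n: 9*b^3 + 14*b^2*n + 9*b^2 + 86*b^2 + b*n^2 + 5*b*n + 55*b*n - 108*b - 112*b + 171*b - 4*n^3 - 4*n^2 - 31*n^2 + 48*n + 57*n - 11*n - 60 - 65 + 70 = 9*b^3 + 95*b^2 - 49*b - 4*n^3 + n^2*(b - 35) + n*(14*b^2 + 60*b + 94) - 55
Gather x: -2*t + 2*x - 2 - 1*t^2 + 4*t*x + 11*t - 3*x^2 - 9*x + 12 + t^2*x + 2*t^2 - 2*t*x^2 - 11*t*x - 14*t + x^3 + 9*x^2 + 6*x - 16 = t^2 - 5*t + x^3 + x^2*(6 - 2*t) + x*(t^2 - 7*t - 1) - 6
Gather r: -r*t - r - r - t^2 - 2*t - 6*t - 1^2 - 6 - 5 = r*(-t - 2) - t^2 - 8*t - 12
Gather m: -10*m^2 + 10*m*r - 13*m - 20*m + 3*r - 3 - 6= -10*m^2 + m*(10*r - 33) + 3*r - 9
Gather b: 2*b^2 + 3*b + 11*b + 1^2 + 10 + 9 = 2*b^2 + 14*b + 20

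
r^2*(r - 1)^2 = r^4 - 2*r^3 + r^2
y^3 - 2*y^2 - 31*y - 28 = (y - 7)*(y + 1)*(y + 4)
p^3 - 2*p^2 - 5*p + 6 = (p - 3)*(p - 1)*(p + 2)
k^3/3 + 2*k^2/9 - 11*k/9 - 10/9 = (k/3 + 1/3)*(k - 2)*(k + 5/3)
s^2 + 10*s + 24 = (s + 4)*(s + 6)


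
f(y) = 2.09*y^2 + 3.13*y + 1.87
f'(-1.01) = -1.09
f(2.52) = 23.03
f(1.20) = 8.64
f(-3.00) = 11.29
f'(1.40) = 8.98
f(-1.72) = 2.67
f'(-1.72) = -4.06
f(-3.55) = 17.10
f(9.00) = 199.33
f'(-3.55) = -11.71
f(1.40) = 10.35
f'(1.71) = 10.28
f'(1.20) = 8.15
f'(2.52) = 13.66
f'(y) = 4.18*y + 3.13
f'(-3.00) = -9.41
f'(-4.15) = -14.22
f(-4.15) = 24.88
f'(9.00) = 40.75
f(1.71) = 13.33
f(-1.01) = 0.84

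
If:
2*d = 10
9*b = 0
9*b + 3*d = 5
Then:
No Solution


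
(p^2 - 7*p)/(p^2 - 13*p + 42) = p/(p - 6)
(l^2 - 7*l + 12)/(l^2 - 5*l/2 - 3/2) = 2*(l - 4)/(2*l + 1)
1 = 1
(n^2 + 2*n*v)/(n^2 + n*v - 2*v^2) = n/(n - v)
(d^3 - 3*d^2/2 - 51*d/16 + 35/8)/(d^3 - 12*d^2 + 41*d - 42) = (d^2 + d/2 - 35/16)/(d^2 - 10*d + 21)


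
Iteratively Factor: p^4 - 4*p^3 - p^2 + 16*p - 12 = (p - 3)*(p^3 - p^2 - 4*p + 4) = (p - 3)*(p - 2)*(p^2 + p - 2) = (p - 3)*(p - 2)*(p + 2)*(p - 1)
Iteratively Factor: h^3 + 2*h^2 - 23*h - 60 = (h - 5)*(h^2 + 7*h + 12) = (h - 5)*(h + 3)*(h + 4)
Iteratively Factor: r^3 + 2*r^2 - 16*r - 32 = (r + 2)*(r^2 - 16) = (r - 4)*(r + 2)*(r + 4)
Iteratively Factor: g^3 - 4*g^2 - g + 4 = (g - 4)*(g^2 - 1) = (g - 4)*(g - 1)*(g + 1)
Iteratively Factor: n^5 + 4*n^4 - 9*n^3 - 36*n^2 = (n + 3)*(n^4 + n^3 - 12*n^2) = (n - 3)*(n + 3)*(n^3 + 4*n^2) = (n - 3)*(n + 3)*(n + 4)*(n^2) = n*(n - 3)*(n + 3)*(n + 4)*(n)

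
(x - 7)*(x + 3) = x^2 - 4*x - 21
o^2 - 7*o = o*(o - 7)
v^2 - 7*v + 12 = (v - 4)*(v - 3)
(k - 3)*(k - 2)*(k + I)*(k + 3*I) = k^4 - 5*k^3 + 4*I*k^3 + 3*k^2 - 20*I*k^2 + 15*k + 24*I*k - 18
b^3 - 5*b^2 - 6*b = b*(b - 6)*(b + 1)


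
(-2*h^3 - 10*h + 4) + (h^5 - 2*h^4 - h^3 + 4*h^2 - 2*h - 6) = h^5 - 2*h^4 - 3*h^3 + 4*h^2 - 12*h - 2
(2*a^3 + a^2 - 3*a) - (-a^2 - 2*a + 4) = 2*a^3 + 2*a^2 - a - 4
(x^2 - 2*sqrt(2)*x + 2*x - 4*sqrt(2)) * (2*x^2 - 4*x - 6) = 2*x^4 - 4*sqrt(2)*x^3 - 14*x^2 - 12*x + 28*sqrt(2)*x + 24*sqrt(2)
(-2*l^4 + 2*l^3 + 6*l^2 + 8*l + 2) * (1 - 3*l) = 6*l^5 - 8*l^4 - 16*l^3 - 18*l^2 + 2*l + 2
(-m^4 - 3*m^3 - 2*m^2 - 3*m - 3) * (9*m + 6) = -9*m^5 - 33*m^4 - 36*m^3 - 39*m^2 - 45*m - 18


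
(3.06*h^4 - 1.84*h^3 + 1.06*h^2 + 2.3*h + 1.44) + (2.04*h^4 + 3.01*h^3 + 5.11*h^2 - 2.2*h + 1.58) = 5.1*h^4 + 1.17*h^3 + 6.17*h^2 + 0.0999999999999996*h + 3.02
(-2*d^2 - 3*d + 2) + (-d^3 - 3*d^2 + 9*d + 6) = -d^3 - 5*d^2 + 6*d + 8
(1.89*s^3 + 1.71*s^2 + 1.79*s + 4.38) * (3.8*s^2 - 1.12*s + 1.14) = 7.182*s^5 + 4.3812*s^4 + 7.0414*s^3 + 16.5886*s^2 - 2.865*s + 4.9932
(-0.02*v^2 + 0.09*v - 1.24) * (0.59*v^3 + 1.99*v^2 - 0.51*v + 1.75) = -0.0118*v^5 + 0.0133*v^4 - 0.5423*v^3 - 2.5485*v^2 + 0.7899*v - 2.17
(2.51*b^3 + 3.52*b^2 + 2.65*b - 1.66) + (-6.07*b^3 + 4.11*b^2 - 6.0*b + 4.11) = -3.56*b^3 + 7.63*b^2 - 3.35*b + 2.45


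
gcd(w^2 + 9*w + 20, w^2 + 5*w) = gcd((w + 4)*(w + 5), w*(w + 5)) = w + 5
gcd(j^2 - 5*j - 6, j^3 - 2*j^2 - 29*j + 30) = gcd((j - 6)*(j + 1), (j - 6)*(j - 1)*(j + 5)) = j - 6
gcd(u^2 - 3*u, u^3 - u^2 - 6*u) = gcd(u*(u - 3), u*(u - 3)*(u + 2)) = u^2 - 3*u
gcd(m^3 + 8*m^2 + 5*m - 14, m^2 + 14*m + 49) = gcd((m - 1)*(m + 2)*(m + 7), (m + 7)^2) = m + 7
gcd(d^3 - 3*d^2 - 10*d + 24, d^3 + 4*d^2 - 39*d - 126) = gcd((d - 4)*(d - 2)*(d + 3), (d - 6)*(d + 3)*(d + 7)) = d + 3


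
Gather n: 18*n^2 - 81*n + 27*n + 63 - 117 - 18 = 18*n^2 - 54*n - 72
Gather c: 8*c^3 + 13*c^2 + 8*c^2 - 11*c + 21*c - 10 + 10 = 8*c^3 + 21*c^2 + 10*c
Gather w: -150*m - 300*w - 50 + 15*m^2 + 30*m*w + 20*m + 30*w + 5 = 15*m^2 - 130*m + w*(30*m - 270) - 45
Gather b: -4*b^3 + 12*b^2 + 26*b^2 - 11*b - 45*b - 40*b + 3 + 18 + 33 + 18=-4*b^3 + 38*b^2 - 96*b + 72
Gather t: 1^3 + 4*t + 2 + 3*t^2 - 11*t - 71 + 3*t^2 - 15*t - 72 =6*t^2 - 22*t - 140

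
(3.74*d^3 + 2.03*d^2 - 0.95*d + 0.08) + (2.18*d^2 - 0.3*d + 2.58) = 3.74*d^3 + 4.21*d^2 - 1.25*d + 2.66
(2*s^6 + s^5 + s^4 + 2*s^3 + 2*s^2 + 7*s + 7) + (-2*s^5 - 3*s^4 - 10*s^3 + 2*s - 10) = 2*s^6 - s^5 - 2*s^4 - 8*s^3 + 2*s^2 + 9*s - 3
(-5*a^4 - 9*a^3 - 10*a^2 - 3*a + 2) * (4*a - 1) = -20*a^5 - 31*a^4 - 31*a^3 - 2*a^2 + 11*a - 2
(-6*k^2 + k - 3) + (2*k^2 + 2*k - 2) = -4*k^2 + 3*k - 5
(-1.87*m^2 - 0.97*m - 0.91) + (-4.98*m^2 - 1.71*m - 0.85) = -6.85*m^2 - 2.68*m - 1.76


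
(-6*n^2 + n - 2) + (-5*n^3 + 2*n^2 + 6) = -5*n^3 - 4*n^2 + n + 4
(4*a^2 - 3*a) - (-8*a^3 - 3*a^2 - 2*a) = 8*a^3 + 7*a^2 - a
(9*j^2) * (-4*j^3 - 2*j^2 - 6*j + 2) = -36*j^5 - 18*j^4 - 54*j^3 + 18*j^2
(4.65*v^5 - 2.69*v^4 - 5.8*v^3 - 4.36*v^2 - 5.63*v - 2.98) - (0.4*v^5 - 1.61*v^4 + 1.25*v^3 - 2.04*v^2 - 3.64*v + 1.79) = 4.25*v^5 - 1.08*v^4 - 7.05*v^3 - 2.32*v^2 - 1.99*v - 4.77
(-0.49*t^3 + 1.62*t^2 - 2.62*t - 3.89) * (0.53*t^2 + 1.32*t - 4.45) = -0.2597*t^5 + 0.2118*t^4 + 2.9303*t^3 - 12.7291*t^2 + 6.5242*t + 17.3105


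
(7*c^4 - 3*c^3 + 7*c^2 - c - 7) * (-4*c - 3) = -28*c^5 - 9*c^4 - 19*c^3 - 17*c^2 + 31*c + 21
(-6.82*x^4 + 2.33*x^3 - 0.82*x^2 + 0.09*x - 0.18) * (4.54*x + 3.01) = -30.9628*x^5 - 9.95*x^4 + 3.2905*x^3 - 2.0596*x^2 - 0.5463*x - 0.5418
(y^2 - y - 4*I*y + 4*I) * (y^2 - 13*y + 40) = y^4 - 14*y^3 - 4*I*y^3 + 53*y^2 + 56*I*y^2 - 40*y - 212*I*y + 160*I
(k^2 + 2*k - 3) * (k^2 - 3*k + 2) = k^4 - k^3 - 7*k^2 + 13*k - 6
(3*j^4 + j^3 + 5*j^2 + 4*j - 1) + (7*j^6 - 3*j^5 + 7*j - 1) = 7*j^6 - 3*j^5 + 3*j^4 + j^3 + 5*j^2 + 11*j - 2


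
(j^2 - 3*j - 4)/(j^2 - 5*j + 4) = (j + 1)/(j - 1)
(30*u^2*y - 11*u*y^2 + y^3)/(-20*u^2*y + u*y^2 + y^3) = (30*u^2 - 11*u*y + y^2)/(-20*u^2 + u*y + y^2)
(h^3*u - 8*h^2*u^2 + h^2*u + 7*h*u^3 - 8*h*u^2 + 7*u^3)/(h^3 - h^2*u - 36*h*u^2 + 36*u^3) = u*(-h^2 + 7*h*u - h + 7*u)/(-h^2 + 36*u^2)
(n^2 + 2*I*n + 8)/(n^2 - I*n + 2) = (n + 4*I)/(n + I)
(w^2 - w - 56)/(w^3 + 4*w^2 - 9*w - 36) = (w^2 - w - 56)/(w^3 + 4*w^2 - 9*w - 36)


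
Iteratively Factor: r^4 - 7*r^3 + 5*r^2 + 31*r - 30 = (r - 1)*(r^3 - 6*r^2 - r + 30) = (r - 3)*(r - 1)*(r^2 - 3*r - 10) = (r - 5)*(r - 3)*(r - 1)*(r + 2)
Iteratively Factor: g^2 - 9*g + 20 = (g - 4)*(g - 5)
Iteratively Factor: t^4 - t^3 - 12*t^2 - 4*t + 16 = (t - 1)*(t^3 - 12*t - 16) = (t - 1)*(t + 2)*(t^2 - 2*t - 8) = (t - 4)*(t - 1)*(t + 2)*(t + 2)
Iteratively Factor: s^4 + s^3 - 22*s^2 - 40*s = (s)*(s^3 + s^2 - 22*s - 40) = s*(s + 4)*(s^2 - 3*s - 10) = s*(s - 5)*(s + 4)*(s + 2)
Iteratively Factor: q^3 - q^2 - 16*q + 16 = (q - 1)*(q^2 - 16) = (q - 1)*(q + 4)*(q - 4)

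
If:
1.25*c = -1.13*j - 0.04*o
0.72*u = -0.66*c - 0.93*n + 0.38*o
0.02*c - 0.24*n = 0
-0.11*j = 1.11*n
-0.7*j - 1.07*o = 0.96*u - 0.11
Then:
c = -0.01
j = 0.01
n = -0.00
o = 0.06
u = 0.04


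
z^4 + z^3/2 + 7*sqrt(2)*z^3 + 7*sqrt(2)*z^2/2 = z^2*(z + 1/2)*(z + 7*sqrt(2))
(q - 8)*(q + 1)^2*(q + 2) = q^4 - 4*q^3 - 27*q^2 - 38*q - 16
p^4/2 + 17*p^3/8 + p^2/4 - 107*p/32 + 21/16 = (p/2 + 1)*(p - 3/4)*(p - 1/2)*(p + 7/2)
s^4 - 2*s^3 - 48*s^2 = s^2*(s - 8)*(s + 6)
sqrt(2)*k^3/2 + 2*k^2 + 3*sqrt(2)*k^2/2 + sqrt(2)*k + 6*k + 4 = (k + 2)*(k + 2*sqrt(2))*(sqrt(2)*k/2 + sqrt(2)/2)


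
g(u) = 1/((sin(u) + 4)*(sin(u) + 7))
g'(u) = -cos(u)/((sin(u) + 4)*(sin(u) + 7)^2) - cos(u)/((sin(u) + 4)^2*(sin(u) + 7)) = -(2*sin(u) + 11)*cos(u)/((sin(u) + 4)^2*(sin(u) + 7)^2)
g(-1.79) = 0.05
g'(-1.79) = 0.01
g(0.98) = 0.03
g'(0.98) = -0.00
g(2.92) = 0.03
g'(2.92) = 0.01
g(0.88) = 0.03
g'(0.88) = -0.01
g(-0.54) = 0.04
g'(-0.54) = -0.02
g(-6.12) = 0.03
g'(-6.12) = -0.01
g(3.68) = 0.04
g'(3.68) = 0.02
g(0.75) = 0.03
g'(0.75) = -0.01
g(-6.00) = 0.03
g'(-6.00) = -0.01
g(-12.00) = 0.03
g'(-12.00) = -0.00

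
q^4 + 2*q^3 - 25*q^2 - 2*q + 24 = (q - 4)*(q - 1)*(q + 1)*(q + 6)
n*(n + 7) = n^2 + 7*n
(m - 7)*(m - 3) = m^2 - 10*m + 21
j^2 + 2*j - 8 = (j - 2)*(j + 4)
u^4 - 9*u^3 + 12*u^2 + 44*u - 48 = (u - 6)*(u - 4)*(u - 1)*(u + 2)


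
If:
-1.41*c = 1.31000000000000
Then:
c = -0.93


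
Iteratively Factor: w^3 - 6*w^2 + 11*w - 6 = (w - 2)*(w^2 - 4*w + 3) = (w - 3)*(w - 2)*(w - 1)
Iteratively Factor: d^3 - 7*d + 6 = (d - 2)*(d^2 + 2*d - 3) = (d - 2)*(d + 3)*(d - 1)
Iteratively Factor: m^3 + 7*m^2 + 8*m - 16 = (m + 4)*(m^2 + 3*m - 4) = (m - 1)*(m + 4)*(m + 4)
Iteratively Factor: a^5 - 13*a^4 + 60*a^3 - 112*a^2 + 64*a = (a - 4)*(a^4 - 9*a^3 + 24*a^2 - 16*a) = (a - 4)^2*(a^3 - 5*a^2 + 4*a) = (a - 4)^2*(a - 1)*(a^2 - 4*a) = (a - 4)^3*(a - 1)*(a)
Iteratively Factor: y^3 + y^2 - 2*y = (y)*(y^2 + y - 2) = y*(y - 1)*(y + 2)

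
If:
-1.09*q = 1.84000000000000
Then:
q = -1.69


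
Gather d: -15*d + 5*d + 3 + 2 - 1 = 4 - 10*d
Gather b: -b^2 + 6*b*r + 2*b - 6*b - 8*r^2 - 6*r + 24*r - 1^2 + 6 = -b^2 + b*(6*r - 4) - 8*r^2 + 18*r + 5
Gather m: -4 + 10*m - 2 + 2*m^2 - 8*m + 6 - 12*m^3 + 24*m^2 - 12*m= -12*m^3 + 26*m^2 - 10*m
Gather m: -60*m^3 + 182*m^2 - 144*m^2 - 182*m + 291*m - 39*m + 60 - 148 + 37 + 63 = -60*m^3 + 38*m^2 + 70*m + 12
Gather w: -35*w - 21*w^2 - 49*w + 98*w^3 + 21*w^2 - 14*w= 98*w^3 - 98*w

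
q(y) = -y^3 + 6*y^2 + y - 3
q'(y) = -3*y^2 + 12*y + 1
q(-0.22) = -2.92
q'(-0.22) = -1.79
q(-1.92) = 24.28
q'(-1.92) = -33.10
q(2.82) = 25.11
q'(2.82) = 10.98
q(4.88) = 28.55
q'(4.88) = -11.88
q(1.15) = 4.56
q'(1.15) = 10.83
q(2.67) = 23.41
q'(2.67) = 11.65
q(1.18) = 4.89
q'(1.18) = 10.98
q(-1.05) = 3.72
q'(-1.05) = -14.91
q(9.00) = -237.00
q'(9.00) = -134.00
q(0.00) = -3.00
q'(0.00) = 1.00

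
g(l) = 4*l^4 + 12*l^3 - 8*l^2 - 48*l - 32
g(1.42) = -65.67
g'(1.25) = 19.50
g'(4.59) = 2184.25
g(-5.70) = 1981.76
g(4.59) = 2515.03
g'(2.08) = 218.45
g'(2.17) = 250.29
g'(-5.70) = -1750.25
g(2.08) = 16.41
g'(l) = 16*l^3 + 36*l^2 - 16*l - 48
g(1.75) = -38.67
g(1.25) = -71.30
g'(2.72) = 496.80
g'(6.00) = 4608.00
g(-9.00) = 17248.00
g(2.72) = 238.68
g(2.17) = 37.48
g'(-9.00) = -8652.00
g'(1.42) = 47.68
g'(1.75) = 120.00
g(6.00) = 7168.00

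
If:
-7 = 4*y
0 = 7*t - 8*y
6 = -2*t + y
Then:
No Solution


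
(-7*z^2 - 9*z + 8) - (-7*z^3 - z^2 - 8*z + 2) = 7*z^3 - 6*z^2 - z + 6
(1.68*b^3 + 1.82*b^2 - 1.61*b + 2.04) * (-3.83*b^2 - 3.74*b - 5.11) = -6.4344*b^5 - 13.2538*b^4 - 9.2253*b^3 - 11.092*b^2 + 0.597500000000001*b - 10.4244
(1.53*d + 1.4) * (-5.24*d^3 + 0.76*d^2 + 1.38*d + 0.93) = -8.0172*d^4 - 6.1732*d^3 + 3.1754*d^2 + 3.3549*d + 1.302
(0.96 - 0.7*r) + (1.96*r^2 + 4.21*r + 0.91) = 1.96*r^2 + 3.51*r + 1.87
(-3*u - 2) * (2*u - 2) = -6*u^2 + 2*u + 4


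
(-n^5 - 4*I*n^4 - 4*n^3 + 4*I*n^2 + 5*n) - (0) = -n^5 - 4*I*n^4 - 4*n^3 + 4*I*n^2 + 5*n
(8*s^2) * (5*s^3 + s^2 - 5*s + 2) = 40*s^5 + 8*s^4 - 40*s^3 + 16*s^2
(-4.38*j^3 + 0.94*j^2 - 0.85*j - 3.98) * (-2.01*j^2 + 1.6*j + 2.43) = 8.8038*j^5 - 8.8974*j^4 - 7.4309*j^3 + 8.924*j^2 - 8.4335*j - 9.6714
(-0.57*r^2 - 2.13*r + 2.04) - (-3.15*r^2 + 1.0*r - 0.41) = 2.58*r^2 - 3.13*r + 2.45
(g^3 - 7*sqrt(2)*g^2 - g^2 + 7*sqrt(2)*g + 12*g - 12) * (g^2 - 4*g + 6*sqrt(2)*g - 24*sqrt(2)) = g^5 - 5*g^4 - sqrt(2)*g^4 - 68*g^3 + 5*sqrt(2)*g^3 + 68*sqrt(2)*g^2 + 360*g^2 - 360*sqrt(2)*g - 288*g + 288*sqrt(2)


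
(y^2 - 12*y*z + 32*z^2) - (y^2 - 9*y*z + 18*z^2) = -3*y*z + 14*z^2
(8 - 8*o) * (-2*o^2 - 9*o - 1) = 16*o^3 + 56*o^2 - 64*o - 8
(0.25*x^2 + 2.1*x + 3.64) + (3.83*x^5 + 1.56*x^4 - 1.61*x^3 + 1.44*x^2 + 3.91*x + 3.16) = 3.83*x^5 + 1.56*x^4 - 1.61*x^3 + 1.69*x^2 + 6.01*x + 6.8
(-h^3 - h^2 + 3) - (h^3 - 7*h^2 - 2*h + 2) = -2*h^3 + 6*h^2 + 2*h + 1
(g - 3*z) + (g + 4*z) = 2*g + z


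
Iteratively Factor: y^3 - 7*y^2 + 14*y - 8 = (y - 1)*(y^2 - 6*y + 8) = (y - 4)*(y - 1)*(y - 2)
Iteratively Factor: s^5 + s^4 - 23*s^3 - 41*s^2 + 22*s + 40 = (s + 1)*(s^4 - 23*s^2 - 18*s + 40) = (s + 1)*(s + 4)*(s^3 - 4*s^2 - 7*s + 10) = (s + 1)*(s + 2)*(s + 4)*(s^2 - 6*s + 5) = (s - 5)*(s + 1)*(s + 2)*(s + 4)*(s - 1)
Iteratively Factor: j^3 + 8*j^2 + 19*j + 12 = (j + 3)*(j^2 + 5*j + 4) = (j + 1)*(j + 3)*(j + 4)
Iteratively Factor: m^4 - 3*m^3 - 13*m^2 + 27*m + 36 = (m - 4)*(m^3 + m^2 - 9*m - 9) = (m - 4)*(m - 3)*(m^2 + 4*m + 3) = (m - 4)*(m - 3)*(m + 1)*(m + 3)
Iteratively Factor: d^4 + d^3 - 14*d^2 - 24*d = (d + 2)*(d^3 - d^2 - 12*d) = d*(d + 2)*(d^2 - d - 12) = d*(d - 4)*(d + 2)*(d + 3)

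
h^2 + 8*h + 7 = (h + 1)*(h + 7)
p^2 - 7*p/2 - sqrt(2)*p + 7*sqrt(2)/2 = (p - 7/2)*(p - sqrt(2))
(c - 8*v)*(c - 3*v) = c^2 - 11*c*v + 24*v^2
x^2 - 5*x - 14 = (x - 7)*(x + 2)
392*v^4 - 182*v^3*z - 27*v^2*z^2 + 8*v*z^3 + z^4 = (-4*v + z)*(-2*v + z)*(7*v + z)^2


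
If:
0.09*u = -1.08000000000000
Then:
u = -12.00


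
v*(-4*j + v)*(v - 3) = -4*j*v^2 + 12*j*v + v^3 - 3*v^2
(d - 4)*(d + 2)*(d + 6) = d^3 + 4*d^2 - 20*d - 48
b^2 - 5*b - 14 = (b - 7)*(b + 2)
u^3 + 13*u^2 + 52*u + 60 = (u + 2)*(u + 5)*(u + 6)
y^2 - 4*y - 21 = (y - 7)*(y + 3)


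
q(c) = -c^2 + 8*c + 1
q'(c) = 8 - 2*c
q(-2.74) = -28.43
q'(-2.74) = 13.48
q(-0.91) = -7.11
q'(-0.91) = 9.82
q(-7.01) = -104.22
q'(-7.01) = 22.02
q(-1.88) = -17.57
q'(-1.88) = 11.76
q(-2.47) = -24.86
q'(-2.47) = 12.94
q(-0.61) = -4.25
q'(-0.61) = 9.22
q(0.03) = 1.24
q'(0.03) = 7.94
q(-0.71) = -5.18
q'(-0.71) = 9.42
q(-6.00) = -83.00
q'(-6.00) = 20.00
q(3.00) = 16.00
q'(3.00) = 2.00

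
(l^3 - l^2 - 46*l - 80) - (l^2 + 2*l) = l^3 - 2*l^2 - 48*l - 80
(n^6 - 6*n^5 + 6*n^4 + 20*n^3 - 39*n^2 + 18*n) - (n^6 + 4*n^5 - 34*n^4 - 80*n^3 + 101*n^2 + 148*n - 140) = -10*n^5 + 40*n^4 + 100*n^3 - 140*n^2 - 130*n + 140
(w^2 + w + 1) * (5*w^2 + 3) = 5*w^4 + 5*w^3 + 8*w^2 + 3*w + 3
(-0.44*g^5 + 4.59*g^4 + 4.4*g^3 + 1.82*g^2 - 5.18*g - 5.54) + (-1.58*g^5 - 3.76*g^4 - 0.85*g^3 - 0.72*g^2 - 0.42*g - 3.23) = -2.02*g^5 + 0.83*g^4 + 3.55*g^3 + 1.1*g^2 - 5.6*g - 8.77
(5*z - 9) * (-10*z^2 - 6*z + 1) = -50*z^3 + 60*z^2 + 59*z - 9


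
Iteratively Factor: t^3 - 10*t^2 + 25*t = (t - 5)*(t^2 - 5*t) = t*(t - 5)*(t - 5)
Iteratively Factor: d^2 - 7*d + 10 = (d - 5)*(d - 2)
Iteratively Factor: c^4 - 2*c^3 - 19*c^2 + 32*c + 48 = (c + 1)*(c^3 - 3*c^2 - 16*c + 48) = (c - 4)*(c + 1)*(c^2 + c - 12) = (c - 4)*(c - 3)*(c + 1)*(c + 4)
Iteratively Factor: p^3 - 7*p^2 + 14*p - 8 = (p - 1)*(p^2 - 6*p + 8) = (p - 4)*(p - 1)*(p - 2)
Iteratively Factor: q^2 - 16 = (q - 4)*(q + 4)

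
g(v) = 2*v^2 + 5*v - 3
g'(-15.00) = -55.00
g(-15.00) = 372.00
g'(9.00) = 41.00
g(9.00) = 204.00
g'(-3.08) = -7.32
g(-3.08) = 0.57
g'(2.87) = 16.48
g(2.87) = 27.82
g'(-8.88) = -30.52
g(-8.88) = 110.31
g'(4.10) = 21.40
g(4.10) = 51.12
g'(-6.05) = -19.20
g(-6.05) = 39.96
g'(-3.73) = -9.92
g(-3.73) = 6.18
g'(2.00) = 13.00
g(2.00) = 15.00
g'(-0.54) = 2.84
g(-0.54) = -5.12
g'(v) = 4*v + 5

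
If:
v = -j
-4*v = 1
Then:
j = 1/4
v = -1/4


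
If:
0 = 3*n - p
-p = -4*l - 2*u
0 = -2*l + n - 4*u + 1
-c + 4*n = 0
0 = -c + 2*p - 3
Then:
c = 6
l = 13/12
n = 3/2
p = 9/2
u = 1/12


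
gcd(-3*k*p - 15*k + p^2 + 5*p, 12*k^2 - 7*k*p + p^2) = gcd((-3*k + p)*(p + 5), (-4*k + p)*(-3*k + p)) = -3*k + p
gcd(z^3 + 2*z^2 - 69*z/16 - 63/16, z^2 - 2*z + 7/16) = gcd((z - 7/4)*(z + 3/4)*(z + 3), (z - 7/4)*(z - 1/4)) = z - 7/4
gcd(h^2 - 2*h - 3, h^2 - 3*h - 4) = h + 1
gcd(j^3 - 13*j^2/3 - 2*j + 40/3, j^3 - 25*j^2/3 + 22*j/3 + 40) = j^2 - 7*j/3 - 20/3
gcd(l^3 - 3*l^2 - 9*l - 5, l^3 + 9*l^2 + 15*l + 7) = l^2 + 2*l + 1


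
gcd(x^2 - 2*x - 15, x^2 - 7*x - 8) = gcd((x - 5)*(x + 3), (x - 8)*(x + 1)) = 1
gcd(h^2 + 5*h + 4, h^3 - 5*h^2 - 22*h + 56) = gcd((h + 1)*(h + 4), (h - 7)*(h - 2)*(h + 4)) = h + 4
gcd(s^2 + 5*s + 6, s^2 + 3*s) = s + 3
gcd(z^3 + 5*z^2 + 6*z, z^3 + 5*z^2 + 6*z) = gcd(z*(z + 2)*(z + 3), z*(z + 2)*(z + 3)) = z^3 + 5*z^2 + 6*z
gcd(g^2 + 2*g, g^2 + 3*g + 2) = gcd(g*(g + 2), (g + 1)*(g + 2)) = g + 2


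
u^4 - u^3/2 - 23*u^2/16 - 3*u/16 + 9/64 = (u - 3/2)*(u - 1/4)*(u + 1/2)*(u + 3/4)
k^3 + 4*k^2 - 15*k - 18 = (k - 3)*(k + 1)*(k + 6)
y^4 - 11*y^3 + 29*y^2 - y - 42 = (y - 7)*(y - 3)*(y - 2)*(y + 1)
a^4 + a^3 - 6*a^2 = a^2*(a - 2)*(a + 3)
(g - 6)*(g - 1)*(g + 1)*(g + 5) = g^4 - g^3 - 31*g^2 + g + 30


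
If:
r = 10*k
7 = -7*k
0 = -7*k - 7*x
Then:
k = -1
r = -10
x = 1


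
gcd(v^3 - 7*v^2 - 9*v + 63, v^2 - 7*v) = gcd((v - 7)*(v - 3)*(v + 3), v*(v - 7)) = v - 7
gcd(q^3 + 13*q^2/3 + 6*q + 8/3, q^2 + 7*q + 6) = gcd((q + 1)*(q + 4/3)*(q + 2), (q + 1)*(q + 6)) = q + 1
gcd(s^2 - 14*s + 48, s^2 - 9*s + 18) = s - 6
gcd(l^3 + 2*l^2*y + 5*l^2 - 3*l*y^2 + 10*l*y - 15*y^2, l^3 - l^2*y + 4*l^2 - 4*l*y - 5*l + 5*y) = -l^2 + l*y - 5*l + 5*y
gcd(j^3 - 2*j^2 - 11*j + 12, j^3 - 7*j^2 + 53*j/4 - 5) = j - 4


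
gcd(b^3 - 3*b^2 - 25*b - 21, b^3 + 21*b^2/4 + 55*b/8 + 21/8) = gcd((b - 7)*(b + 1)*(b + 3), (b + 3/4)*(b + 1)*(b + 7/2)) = b + 1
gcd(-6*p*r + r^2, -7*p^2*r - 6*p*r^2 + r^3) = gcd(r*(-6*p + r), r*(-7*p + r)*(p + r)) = r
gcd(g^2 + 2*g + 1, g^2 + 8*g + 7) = g + 1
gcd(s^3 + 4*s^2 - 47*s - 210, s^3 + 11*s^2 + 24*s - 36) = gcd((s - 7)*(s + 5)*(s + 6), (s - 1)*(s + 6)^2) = s + 6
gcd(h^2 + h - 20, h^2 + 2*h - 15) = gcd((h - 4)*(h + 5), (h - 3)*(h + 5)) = h + 5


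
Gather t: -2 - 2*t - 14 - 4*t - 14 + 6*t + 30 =0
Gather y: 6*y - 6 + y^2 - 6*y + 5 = y^2 - 1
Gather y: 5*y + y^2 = y^2 + 5*y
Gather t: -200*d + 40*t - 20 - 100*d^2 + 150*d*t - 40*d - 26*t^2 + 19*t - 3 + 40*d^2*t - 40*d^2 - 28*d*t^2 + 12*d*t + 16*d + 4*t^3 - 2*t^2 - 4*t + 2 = -140*d^2 - 224*d + 4*t^3 + t^2*(-28*d - 28) + t*(40*d^2 + 162*d + 55) - 21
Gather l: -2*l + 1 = 1 - 2*l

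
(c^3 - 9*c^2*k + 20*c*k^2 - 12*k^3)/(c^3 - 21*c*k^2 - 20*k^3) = (-c^3 + 9*c^2*k - 20*c*k^2 + 12*k^3)/(-c^3 + 21*c*k^2 + 20*k^3)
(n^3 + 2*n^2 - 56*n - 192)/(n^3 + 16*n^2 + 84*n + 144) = (n - 8)/(n + 6)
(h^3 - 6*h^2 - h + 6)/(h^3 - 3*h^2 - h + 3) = (h - 6)/(h - 3)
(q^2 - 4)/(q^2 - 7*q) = (q^2 - 4)/(q*(q - 7))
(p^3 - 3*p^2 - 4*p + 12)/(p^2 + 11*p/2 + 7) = 2*(p^2 - 5*p + 6)/(2*p + 7)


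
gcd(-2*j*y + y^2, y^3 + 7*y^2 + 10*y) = y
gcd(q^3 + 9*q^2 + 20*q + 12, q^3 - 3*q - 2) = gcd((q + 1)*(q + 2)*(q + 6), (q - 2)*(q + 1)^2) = q + 1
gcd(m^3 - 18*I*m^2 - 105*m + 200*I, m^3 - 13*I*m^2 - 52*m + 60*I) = m - 5*I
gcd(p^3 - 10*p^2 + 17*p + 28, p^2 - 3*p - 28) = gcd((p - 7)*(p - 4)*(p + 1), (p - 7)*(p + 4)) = p - 7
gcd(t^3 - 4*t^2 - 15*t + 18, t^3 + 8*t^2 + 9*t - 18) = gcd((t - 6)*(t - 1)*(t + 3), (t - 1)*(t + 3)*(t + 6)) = t^2 + 2*t - 3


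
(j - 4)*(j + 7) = j^2 + 3*j - 28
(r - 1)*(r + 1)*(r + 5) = r^3 + 5*r^2 - r - 5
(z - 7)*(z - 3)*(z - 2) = z^3 - 12*z^2 + 41*z - 42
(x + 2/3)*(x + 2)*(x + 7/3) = x^3 + 5*x^2 + 68*x/9 + 28/9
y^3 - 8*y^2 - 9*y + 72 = (y - 8)*(y - 3)*(y + 3)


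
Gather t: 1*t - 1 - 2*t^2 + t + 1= -2*t^2 + 2*t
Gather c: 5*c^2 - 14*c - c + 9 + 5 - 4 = 5*c^2 - 15*c + 10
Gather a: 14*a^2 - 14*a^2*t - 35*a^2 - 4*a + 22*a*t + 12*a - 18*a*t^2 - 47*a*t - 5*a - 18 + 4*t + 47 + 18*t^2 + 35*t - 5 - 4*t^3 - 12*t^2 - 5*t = a^2*(-14*t - 21) + a*(-18*t^2 - 25*t + 3) - 4*t^3 + 6*t^2 + 34*t + 24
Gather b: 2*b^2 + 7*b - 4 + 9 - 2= 2*b^2 + 7*b + 3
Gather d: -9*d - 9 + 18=9 - 9*d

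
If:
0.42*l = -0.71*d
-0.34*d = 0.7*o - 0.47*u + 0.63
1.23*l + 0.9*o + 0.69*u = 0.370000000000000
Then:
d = 0.514334374112972*u - 0.4689185353392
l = 0.792695619263885 - 0.869470013381452*u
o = 0.421609018287985*u - 0.672239568549532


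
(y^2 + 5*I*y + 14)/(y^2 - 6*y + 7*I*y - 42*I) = (y - 2*I)/(y - 6)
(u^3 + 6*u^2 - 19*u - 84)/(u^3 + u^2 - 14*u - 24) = (u + 7)/(u + 2)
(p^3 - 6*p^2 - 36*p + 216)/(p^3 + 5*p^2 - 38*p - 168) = (p^2 - 36)/(p^2 + 11*p + 28)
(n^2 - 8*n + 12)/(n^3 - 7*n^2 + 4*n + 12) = 1/(n + 1)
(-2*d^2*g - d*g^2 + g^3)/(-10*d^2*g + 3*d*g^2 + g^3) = (d + g)/(5*d + g)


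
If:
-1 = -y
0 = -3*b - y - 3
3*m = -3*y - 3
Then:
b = -4/3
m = -2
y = 1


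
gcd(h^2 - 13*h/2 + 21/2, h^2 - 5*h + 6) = h - 3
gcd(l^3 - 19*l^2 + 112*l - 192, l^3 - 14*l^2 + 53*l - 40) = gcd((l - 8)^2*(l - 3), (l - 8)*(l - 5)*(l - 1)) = l - 8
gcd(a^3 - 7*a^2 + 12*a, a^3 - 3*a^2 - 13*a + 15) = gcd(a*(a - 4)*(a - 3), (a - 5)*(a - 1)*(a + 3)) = 1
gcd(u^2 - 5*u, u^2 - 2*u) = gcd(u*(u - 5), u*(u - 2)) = u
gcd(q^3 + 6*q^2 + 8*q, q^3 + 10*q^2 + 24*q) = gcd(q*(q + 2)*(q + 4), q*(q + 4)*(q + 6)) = q^2 + 4*q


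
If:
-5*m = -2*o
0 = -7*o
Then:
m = 0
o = 0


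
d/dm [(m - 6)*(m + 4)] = 2*m - 2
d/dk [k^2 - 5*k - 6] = 2*k - 5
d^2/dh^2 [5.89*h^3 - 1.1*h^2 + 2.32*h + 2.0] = 35.34*h - 2.2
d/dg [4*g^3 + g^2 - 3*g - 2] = 12*g^2 + 2*g - 3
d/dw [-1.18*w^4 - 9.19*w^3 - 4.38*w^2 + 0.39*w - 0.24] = -4.72*w^3 - 27.57*w^2 - 8.76*w + 0.39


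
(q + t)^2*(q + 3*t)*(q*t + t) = q^4*t + 5*q^3*t^2 + q^3*t + 7*q^2*t^3 + 5*q^2*t^2 + 3*q*t^4 + 7*q*t^3 + 3*t^4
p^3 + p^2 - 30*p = p*(p - 5)*(p + 6)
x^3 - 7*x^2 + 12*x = x*(x - 4)*(x - 3)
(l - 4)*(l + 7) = l^2 + 3*l - 28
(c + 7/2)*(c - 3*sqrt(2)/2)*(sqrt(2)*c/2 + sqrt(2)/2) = sqrt(2)*c^3/2 - 3*c^2/2 + 9*sqrt(2)*c^2/4 - 27*c/4 + 7*sqrt(2)*c/4 - 21/4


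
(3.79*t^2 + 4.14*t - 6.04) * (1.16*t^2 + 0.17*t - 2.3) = 4.3964*t^4 + 5.4467*t^3 - 15.0196*t^2 - 10.5488*t + 13.892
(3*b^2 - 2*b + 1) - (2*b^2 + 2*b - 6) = b^2 - 4*b + 7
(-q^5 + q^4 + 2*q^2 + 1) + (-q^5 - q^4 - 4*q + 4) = -2*q^5 + 2*q^2 - 4*q + 5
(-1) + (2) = 1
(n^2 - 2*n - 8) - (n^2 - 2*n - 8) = 0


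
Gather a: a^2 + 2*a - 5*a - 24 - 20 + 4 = a^2 - 3*a - 40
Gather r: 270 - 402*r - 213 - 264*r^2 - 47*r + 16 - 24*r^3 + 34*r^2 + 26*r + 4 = -24*r^3 - 230*r^2 - 423*r + 77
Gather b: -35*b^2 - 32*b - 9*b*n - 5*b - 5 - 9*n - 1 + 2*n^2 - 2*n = -35*b^2 + b*(-9*n - 37) + 2*n^2 - 11*n - 6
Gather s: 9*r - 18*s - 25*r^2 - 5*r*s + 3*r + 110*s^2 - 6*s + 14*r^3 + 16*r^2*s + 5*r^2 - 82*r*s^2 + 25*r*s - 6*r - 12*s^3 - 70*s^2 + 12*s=14*r^3 - 20*r^2 + 6*r - 12*s^3 + s^2*(40 - 82*r) + s*(16*r^2 + 20*r - 12)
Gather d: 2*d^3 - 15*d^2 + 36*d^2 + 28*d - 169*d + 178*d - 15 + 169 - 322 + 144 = 2*d^3 + 21*d^2 + 37*d - 24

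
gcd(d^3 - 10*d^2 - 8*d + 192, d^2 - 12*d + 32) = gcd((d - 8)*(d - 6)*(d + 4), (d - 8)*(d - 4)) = d - 8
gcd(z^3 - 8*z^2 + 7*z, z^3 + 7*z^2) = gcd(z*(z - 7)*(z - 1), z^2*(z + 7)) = z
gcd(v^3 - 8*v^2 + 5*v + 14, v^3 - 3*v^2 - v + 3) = v + 1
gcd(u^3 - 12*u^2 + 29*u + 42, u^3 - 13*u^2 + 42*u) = u^2 - 13*u + 42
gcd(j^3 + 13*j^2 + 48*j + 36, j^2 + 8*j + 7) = j + 1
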